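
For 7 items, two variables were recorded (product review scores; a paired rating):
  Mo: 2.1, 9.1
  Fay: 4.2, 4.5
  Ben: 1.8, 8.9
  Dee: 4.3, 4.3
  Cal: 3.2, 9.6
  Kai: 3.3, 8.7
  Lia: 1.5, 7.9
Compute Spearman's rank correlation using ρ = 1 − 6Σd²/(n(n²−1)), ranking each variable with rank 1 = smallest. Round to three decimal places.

-0.500

Ranks of variable 1: 3, 6, 2, 7, 4, 5, 1
Ranks of variable 2: 6, 2, 5, 1, 7, 4, 3
d = r₁ − r₂: -3, 4, -3, 6, -3, 1, -2
d²: 9, 16, 9, 36, 9, 1, 4; Σd² = 84
ρ = 1 − 6·84/(7·48) = 1 − 504/336 = -0.500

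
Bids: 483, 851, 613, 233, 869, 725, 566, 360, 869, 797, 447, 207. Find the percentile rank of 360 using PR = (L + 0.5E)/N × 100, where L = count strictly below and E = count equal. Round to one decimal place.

N = 12.
Strictly below 360: 2. Equal to 360: 1.
PR = (2 + 0.5·1)/12 × 100 = 20.8

20.8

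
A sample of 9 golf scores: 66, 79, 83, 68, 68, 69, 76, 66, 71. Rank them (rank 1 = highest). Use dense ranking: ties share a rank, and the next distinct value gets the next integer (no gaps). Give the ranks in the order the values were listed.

Sorted (descending): 83, 79, 76, 71, 69, 68, 68, 66, 66
The 2 values of 68 share dense rank 6.
The 2 values of 66 share dense rank 7.
Remaining distinct values take the next consecutive integers.

7, 2, 1, 6, 6, 5, 3, 7, 4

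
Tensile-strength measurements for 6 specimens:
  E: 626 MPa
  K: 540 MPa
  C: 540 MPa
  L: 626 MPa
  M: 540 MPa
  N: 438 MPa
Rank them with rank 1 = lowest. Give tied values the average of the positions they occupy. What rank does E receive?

Sorted (ascending): 438, 540, 540, 540, 626, 626
The 3 values of 540 occupy positions 2–4 → average rank 3.
The 2 values of 626 occupy positions 5–6 → average rank (5+6)/2 = 5.5.
E has value 626 MPa → rank 5.5.

5.5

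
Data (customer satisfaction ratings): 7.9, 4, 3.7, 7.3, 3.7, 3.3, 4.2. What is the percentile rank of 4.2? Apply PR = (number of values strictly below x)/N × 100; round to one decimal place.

N = 7.
Strictly below 4.2: 4. Equal to 4.2: 1.
PR = 4/7 × 100 = 57.1

57.1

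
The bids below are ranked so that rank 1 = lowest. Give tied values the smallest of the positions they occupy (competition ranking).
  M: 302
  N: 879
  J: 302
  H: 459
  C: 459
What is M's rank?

1

Sorted (ascending): 302, 302, 459, 459, 879
The 2 values of 302 occupy positions 1–2 → each gets rank 1.
The 2 values of 459 occupy positions 3–4 → each gets rank 3.
M has value 302 → rank 1.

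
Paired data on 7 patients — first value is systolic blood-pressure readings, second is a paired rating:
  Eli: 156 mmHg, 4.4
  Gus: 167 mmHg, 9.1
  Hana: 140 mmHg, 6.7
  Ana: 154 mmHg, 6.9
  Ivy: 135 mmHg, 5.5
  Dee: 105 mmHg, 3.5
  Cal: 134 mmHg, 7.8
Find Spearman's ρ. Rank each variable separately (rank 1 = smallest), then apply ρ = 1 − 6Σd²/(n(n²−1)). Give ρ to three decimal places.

Ranks of variable 1: 6, 7, 4, 5, 3, 1, 2
Ranks of variable 2: 2, 7, 4, 5, 3, 1, 6
d = r₁ − r₂: 4, 0, 0, 0, 0, 0, -4
d²: 16, 0, 0, 0, 0, 0, 16; Σd² = 32
ρ = 1 − 6·32/(7·48) = 1 − 192/336 = 0.429

0.429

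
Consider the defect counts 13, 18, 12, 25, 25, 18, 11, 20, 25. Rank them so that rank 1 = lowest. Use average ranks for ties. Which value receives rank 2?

12

Sorted (ascending): 11, 12, 13, 18, 18, 20, 25, 25, 25
The 2 values of 18 occupy positions 4–5 → average rank (4+5)/2 = 4.5.
The 3 values of 25 occupy positions 7–9 → average rank 8.
Rank 2 → value 12.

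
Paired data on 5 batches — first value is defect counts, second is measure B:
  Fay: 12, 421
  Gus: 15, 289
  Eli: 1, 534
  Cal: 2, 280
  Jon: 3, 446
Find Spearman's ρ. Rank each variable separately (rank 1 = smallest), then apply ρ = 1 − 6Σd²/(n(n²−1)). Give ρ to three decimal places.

-0.400

Ranks of variable 1: 4, 5, 1, 2, 3
Ranks of variable 2: 3, 2, 5, 1, 4
d = r₁ − r₂: 1, 3, -4, 1, -1
d²: 1, 9, 16, 1, 1; Σd² = 28
ρ = 1 − 6·28/(5·24) = 1 − 168/120 = -0.400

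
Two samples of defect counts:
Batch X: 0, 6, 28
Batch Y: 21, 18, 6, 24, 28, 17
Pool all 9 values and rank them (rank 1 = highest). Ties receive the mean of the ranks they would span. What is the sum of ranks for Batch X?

18

Sorted (descending): 28, 28, 24, 21, 18, 17, 6, 6, 0
The 2 values of 28 occupy positions 1–2 → average rank (1+2)/2 = 1.5.
The 2 values of 6 occupy positions 7–8 → average rank (7+8)/2 = 7.5.
Batch X values → pooled ranks: 0→9, 6→7.5, 28→1.5
Rank sum = 9 + 7.5 + 1.5 = 18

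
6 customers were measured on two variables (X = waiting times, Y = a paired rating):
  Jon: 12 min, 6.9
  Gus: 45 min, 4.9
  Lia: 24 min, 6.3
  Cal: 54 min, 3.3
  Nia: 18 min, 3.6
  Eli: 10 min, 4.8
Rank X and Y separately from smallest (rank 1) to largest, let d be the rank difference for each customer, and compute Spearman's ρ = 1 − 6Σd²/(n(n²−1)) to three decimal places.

Ranks of variable 1: 2, 5, 4, 6, 3, 1
Ranks of variable 2: 6, 4, 5, 1, 2, 3
d = r₁ − r₂: -4, 1, -1, 5, 1, -2
d²: 16, 1, 1, 25, 1, 4; Σd² = 48
ρ = 1 − 6·48/(6·35) = 1 − 288/210 = -0.371

-0.371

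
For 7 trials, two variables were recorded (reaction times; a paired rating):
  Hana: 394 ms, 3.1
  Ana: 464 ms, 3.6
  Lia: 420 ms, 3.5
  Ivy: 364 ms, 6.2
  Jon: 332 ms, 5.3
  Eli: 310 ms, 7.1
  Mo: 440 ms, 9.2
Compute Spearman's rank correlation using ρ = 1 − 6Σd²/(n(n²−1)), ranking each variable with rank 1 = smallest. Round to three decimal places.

Ranks of variable 1: 4, 7, 5, 3, 2, 1, 6
Ranks of variable 2: 1, 3, 2, 5, 4, 6, 7
d = r₁ − r₂: 3, 4, 3, -2, -2, -5, -1
d²: 9, 16, 9, 4, 4, 25, 1; Σd² = 68
ρ = 1 − 6·68/(7·48) = 1 − 408/336 = -0.214

-0.214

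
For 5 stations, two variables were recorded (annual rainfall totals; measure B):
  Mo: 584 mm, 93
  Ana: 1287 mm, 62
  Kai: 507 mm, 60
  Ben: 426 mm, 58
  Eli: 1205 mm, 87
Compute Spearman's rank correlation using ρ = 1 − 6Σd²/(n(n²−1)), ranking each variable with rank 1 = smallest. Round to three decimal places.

0.600

Ranks of variable 1: 3, 5, 2, 1, 4
Ranks of variable 2: 5, 3, 2, 1, 4
d = r₁ − r₂: -2, 2, 0, 0, 0
d²: 4, 4, 0, 0, 0; Σd² = 8
ρ = 1 − 6·8/(5·24) = 1 − 48/120 = 0.600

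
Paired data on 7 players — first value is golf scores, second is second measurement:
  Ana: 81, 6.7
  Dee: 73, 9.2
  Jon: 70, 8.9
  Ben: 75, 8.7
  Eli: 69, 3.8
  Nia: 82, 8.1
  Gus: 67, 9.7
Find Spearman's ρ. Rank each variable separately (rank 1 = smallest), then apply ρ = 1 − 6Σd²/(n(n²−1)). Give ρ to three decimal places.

Ranks of variable 1: 6, 4, 3, 5, 2, 7, 1
Ranks of variable 2: 2, 6, 5, 4, 1, 3, 7
d = r₁ − r₂: 4, -2, -2, 1, 1, 4, -6
d²: 16, 4, 4, 1, 1, 16, 36; Σd² = 78
ρ = 1 − 6·78/(7·48) = 1 − 468/336 = -0.393

-0.393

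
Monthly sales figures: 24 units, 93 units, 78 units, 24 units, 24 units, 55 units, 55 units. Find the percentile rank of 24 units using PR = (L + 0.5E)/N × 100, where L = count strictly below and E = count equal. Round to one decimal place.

21.4

N = 7.
Strictly below 24: 0. Equal to 24: 3.
PR = (0 + 0.5·3)/7 × 100 = 21.4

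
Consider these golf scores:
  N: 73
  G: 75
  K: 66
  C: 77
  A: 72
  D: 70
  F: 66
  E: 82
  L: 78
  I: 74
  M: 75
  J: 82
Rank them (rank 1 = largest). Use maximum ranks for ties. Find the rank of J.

2

Sorted (descending): 82, 82, 78, 77, 75, 75, 74, 73, 72, 70, 66, 66
The 2 values of 82 occupy positions 1–2 → each gets rank 2.
The 2 values of 75 occupy positions 5–6 → each gets rank 6.
The 2 values of 66 occupy positions 11–12 → each gets rank 12.
J has value 82 → rank 2.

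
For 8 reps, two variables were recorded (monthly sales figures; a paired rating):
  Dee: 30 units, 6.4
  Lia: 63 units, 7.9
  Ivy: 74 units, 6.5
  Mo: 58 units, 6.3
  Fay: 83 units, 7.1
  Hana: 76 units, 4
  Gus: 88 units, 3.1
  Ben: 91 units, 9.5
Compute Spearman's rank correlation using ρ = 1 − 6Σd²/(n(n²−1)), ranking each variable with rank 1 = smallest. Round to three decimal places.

Ranks of variable 1: 1, 3, 4, 2, 6, 5, 7, 8
Ranks of variable 2: 4, 7, 5, 3, 6, 2, 1, 8
d = r₁ − r₂: -3, -4, -1, -1, 0, 3, 6, 0
d²: 9, 16, 1, 1, 0, 9, 36, 0; Σd² = 72
ρ = 1 − 6·72/(8·63) = 1 − 432/504 = 0.143

0.143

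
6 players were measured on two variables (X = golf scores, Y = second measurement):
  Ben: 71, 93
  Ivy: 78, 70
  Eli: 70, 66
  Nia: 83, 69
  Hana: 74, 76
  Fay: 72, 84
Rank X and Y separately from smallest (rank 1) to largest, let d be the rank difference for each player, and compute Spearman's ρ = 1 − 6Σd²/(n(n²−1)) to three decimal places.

-0.143

Ranks of variable 1: 2, 5, 1, 6, 4, 3
Ranks of variable 2: 6, 3, 1, 2, 4, 5
d = r₁ − r₂: -4, 2, 0, 4, 0, -2
d²: 16, 4, 0, 16, 0, 4; Σd² = 40
ρ = 1 − 6·40/(6·35) = 1 − 240/210 = -0.143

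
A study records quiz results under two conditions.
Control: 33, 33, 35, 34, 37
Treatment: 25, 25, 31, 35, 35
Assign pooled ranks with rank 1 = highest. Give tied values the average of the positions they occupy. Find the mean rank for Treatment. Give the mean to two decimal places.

6.60

Sorted (descending): 37, 35, 35, 35, 34, 33, 33, 31, 25, 25
The 3 values of 35 occupy positions 2–4 → average rank 3.
The 2 values of 33 occupy positions 6–7 → average rank (6+7)/2 = 6.5.
The 2 values of 25 occupy positions 9–10 → average rank (9+10)/2 = 9.5.
Treatment values → pooled ranks: 25→9.5, 25→9.5, 31→8, 35→3, 35→3
Mean rank = (9.5 + 9.5 + 8 + 3 + 3) / 5 = 6.60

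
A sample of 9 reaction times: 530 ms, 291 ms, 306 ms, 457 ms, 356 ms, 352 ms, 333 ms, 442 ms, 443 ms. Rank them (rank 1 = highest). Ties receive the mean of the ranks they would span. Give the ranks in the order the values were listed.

Sorted (descending): 530, 457, 443, 442, 356, 352, 333, 306, 291
No ties — each value takes its position as its rank.

1, 9, 8, 2, 5, 6, 7, 4, 3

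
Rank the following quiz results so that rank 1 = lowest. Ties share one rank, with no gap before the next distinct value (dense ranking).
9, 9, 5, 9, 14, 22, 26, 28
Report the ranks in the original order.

2, 2, 1, 2, 3, 4, 5, 6

Sorted (ascending): 5, 9, 9, 9, 14, 22, 26, 28
The 3 values of 9 share dense rank 2.
Remaining distinct values take the next consecutive integers.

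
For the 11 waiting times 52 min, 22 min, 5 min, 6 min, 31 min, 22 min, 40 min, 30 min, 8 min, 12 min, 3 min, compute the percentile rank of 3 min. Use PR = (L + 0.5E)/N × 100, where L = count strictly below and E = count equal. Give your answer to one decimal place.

N = 11.
Strictly below 3: 0. Equal to 3: 1.
PR = (0 + 0.5·1)/11 × 100 = 4.5

4.5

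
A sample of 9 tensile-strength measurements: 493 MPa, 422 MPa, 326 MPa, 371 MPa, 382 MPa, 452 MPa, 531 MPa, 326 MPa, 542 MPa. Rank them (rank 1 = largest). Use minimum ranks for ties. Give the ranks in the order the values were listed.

Sorted (descending): 542, 531, 493, 452, 422, 382, 371, 326, 326
The 2 values of 326 occupy positions 8–9 → each gets rank 8.

3, 5, 8, 7, 6, 4, 2, 8, 1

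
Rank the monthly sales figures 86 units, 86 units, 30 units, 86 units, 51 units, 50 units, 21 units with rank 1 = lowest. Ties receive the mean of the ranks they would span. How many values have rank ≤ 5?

4

Sorted (ascending): 21, 30, 50, 51, 86, 86, 86
The 3 values of 86 occupy positions 5–7 → average rank 6.
Ranks ≤ 5: {1, 2, 3, 4} → 4 values.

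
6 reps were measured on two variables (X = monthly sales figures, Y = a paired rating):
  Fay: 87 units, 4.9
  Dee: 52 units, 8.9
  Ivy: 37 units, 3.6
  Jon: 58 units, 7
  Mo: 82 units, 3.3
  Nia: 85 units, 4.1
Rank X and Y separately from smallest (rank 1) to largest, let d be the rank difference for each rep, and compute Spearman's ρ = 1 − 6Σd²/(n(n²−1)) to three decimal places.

Ranks of variable 1: 6, 2, 1, 3, 4, 5
Ranks of variable 2: 4, 6, 2, 5, 1, 3
d = r₁ − r₂: 2, -4, -1, -2, 3, 2
d²: 4, 16, 1, 4, 9, 4; Σd² = 38
ρ = 1 − 6·38/(6·35) = 1 − 228/210 = -0.086

-0.086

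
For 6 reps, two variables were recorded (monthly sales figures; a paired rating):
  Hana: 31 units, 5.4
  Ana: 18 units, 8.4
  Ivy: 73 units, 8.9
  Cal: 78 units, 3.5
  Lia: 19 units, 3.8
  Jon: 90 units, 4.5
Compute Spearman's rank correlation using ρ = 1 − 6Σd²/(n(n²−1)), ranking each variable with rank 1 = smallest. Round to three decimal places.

-0.314

Ranks of variable 1: 3, 1, 4, 5, 2, 6
Ranks of variable 2: 4, 5, 6, 1, 2, 3
d = r₁ − r₂: -1, -4, -2, 4, 0, 3
d²: 1, 16, 4, 16, 0, 9; Σd² = 46
ρ = 1 − 6·46/(6·35) = 1 − 276/210 = -0.314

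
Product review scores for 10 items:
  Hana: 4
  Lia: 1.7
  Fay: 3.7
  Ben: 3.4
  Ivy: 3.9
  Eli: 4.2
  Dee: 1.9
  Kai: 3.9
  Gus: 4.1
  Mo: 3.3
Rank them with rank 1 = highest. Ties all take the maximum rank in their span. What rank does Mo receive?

8

Sorted (descending): 4.2, 4.1, 4, 3.9, 3.9, 3.7, 3.4, 3.3, 1.9, 1.7
The 2 values of 3.9 occupy positions 4–5 → each gets rank 5.
Mo has value 3.3 → rank 8.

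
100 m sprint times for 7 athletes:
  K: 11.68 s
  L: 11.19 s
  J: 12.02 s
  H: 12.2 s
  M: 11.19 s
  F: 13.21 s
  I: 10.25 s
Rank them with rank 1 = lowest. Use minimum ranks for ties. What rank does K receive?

Sorted (ascending): 10.25, 11.19, 11.19, 11.68, 12.02, 12.2, 13.21
The 2 values of 11.19 occupy positions 2–3 → each gets rank 2.
K has value 11.68 s → rank 4.

4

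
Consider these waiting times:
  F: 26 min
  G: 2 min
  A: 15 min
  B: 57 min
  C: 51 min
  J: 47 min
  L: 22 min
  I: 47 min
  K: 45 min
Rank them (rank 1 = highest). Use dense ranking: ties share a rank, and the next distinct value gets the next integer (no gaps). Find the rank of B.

1

Sorted (descending): 57, 51, 47, 47, 45, 26, 22, 15, 2
The 2 values of 47 share dense rank 3.
Remaining distinct values take the next consecutive integers.
B has value 57 min → rank 1.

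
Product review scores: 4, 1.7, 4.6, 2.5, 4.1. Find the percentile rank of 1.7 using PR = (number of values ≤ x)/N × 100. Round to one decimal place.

20.0

N = 5.
Strictly below 1.7: 0. Equal to 1.7: 1.
PR = 1/5 × 100 = 20.0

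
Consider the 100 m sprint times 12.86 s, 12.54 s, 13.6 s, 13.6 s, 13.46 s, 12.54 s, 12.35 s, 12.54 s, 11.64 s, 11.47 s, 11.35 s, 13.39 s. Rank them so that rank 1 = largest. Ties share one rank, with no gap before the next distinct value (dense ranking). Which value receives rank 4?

12.86

Sorted (descending): 13.6, 13.6, 13.46, 13.39, 12.86, 12.54, 12.54, 12.54, 12.35, 11.64, 11.47, 11.35
The 2 values of 13.6 share dense rank 1.
The 3 values of 12.54 share dense rank 5.
Remaining distinct values take the next consecutive integers.
Rank 4 → value 12.86.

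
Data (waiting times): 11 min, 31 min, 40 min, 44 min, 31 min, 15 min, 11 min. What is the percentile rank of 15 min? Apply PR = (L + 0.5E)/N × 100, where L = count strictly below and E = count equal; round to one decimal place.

N = 7.
Strictly below 15: 2. Equal to 15: 1.
PR = (2 + 0.5·1)/7 × 100 = 35.7

35.7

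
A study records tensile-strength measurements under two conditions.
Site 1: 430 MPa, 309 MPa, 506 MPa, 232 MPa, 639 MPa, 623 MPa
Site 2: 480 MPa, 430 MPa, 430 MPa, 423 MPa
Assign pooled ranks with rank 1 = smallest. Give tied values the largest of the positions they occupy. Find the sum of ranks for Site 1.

36

Sorted (ascending): 232, 309, 423, 430, 430, 430, 480, 506, 623, 639
The 3 values of 430 occupy positions 4–6 → each gets rank 6.
Site 1 values → pooled ranks: 430→6, 309→2, 506→8, 232→1, 639→10, 623→9
Rank sum = 6 + 2 + 8 + 1 + 10 + 9 = 36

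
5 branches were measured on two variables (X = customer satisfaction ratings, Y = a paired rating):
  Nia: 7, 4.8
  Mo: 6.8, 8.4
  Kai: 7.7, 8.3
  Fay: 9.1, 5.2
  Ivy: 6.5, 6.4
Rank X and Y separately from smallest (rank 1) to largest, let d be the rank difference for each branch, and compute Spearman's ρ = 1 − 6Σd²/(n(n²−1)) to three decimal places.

Ranks of variable 1: 3, 2, 4, 5, 1
Ranks of variable 2: 1, 5, 4, 2, 3
d = r₁ − r₂: 2, -3, 0, 3, -2
d²: 4, 9, 0, 9, 4; Σd² = 26
ρ = 1 − 6·26/(5·24) = 1 − 156/120 = -0.300

-0.300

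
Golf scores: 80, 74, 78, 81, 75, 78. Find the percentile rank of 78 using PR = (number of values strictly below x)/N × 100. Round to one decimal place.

33.3

N = 6.
Strictly below 78: 2. Equal to 78: 2.
PR = 2/6 × 100 = 33.3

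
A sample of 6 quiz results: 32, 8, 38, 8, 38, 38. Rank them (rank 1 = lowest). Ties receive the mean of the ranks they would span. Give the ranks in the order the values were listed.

3, 1.5, 5, 1.5, 5, 5

Sorted (ascending): 8, 8, 32, 38, 38, 38
The 2 values of 8 occupy positions 1–2 → average rank (1+2)/2 = 1.5.
The 3 values of 38 occupy positions 4–6 → average rank 5.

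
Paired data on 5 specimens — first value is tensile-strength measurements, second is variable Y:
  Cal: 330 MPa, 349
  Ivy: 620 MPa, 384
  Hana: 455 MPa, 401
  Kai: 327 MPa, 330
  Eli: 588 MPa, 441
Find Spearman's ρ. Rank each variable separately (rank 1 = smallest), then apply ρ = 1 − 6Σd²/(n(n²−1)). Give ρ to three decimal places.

0.700

Ranks of variable 1: 2, 5, 3, 1, 4
Ranks of variable 2: 2, 3, 4, 1, 5
d = r₁ − r₂: 0, 2, -1, 0, -1
d²: 0, 4, 1, 0, 1; Σd² = 6
ρ = 1 − 6·6/(5·24) = 1 − 36/120 = 0.700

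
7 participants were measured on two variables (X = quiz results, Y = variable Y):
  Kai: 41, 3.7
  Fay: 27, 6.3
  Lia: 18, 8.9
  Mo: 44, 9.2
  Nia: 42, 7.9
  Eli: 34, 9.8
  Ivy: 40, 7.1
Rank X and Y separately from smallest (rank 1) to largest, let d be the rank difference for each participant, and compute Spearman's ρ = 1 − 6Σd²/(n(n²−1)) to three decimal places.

0.036

Ranks of variable 1: 5, 2, 1, 7, 6, 3, 4
Ranks of variable 2: 1, 2, 5, 6, 4, 7, 3
d = r₁ − r₂: 4, 0, -4, 1, 2, -4, 1
d²: 16, 0, 16, 1, 4, 16, 1; Σd² = 54
ρ = 1 − 6·54/(7·48) = 1 − 324/336 = 0.036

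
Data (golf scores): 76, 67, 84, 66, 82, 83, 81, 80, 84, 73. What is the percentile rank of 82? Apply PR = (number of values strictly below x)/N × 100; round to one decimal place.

60.0

N = 10.
Strictly below 82: 6. Equal to 82: 1.
PR = 6/10 × 100 = 60.0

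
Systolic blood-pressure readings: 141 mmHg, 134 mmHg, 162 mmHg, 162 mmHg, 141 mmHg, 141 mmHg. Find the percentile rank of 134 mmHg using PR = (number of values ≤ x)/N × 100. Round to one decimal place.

N = 6.
Strictly below 134: 0. Equal to 134: 1.
PR = 1/6 × 100 = 16.7

16.7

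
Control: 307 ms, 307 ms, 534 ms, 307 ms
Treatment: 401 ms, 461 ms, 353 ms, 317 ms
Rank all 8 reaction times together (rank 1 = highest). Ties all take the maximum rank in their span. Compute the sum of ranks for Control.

25

Sorted (descending): 534, 461, 401, 353, 317, 307, 307, 307
The 3 values of 307 occupy positions 6–8 → each gets rank 8.
Control values → pooled ranks: 307→8, 307→8, 534→1, 307→8
Rank sum = 8 + 8 + 1 + 8 = 25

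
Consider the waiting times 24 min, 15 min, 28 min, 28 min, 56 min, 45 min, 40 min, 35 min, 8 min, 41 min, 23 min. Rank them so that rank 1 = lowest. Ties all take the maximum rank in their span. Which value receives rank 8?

40

Sorted (ascending): 8, 15, 23, 24, 28, 28, 35, 40, 41, 45, 56
The 2 values of 28 occupy positions 5–6 → each gets rank 6.
Rank 8 → value 40.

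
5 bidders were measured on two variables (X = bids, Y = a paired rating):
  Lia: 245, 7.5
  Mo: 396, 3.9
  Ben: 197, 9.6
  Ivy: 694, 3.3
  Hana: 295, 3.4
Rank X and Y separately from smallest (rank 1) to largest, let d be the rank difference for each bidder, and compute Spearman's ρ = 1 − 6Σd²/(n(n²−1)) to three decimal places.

Ranks of variable 1: 2, 4, 1, 5, 3
Ranks of variable 2: 4, 3, 5, 1, 2
d = r₁ − r₂: -2, 1, -4, 4, 1
d²: 4, 1, 16, 16, 1; Σd² = 38
ρ = 1 − 6·38/(5·24) = 1 − 228/120 = -0.900

-0.900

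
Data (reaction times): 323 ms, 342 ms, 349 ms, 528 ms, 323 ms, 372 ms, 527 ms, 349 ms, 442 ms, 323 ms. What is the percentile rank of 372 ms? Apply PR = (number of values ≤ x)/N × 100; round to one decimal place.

N = 10.
Strictly below 372: 6. Equal to 372: 1.
PR = 7/10 × 100 = 70.0

70.0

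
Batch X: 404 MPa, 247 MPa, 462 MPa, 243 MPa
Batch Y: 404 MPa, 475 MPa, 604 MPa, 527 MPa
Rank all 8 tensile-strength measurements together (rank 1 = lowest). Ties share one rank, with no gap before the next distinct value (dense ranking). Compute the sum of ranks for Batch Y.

Sorted (ascending): 243, 247, 404, 404, 462, 475, 527, 604
The 2 values of 404 share dense rank 3.
Remaining distinct values take the next consecutive integers.
Batch Y values → pooled ranks: 404→3, 475→5, 604→7, 527→6
Rank sum = 3 + 5 + 7 + 6 = 21

21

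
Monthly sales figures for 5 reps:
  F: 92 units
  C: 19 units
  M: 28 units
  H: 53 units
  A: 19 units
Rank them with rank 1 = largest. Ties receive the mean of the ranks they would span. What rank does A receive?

4.5

Sorted (descending): 92, 53, 28, 19, 19
The 2 values of 19 occupy positions 4–5 → average rank (4+5)/2 = 4.5.
A has value 19 units → rank 4.5.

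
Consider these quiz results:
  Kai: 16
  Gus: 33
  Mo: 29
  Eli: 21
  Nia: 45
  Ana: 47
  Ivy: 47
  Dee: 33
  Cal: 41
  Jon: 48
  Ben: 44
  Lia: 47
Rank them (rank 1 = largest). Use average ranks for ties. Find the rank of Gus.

Sorted (descending): 48, 47, 47, 47, 45, 44, 41, 33, 33, 29, 21, 16
The 3 values of 47 occupy positions 2–4 → average rank 3.
The 2 values of 33 occupy positions 8–9 → average rank (8+9)/2 = 8.5.
Gus has value 33 → rank 8.5.

8.5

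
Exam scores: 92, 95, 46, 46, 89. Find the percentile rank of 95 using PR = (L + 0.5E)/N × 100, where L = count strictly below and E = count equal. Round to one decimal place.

90.0

N = 5.
Strictly below 95: 4. Equal to 95: 1.
PR = (4 + 0.5·1)/5 × 100 = 90.0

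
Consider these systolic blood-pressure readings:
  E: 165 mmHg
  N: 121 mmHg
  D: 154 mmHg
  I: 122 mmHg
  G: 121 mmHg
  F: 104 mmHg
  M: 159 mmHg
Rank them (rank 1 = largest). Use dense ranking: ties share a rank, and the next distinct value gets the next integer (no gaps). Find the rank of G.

Sorted (descending): 165, 159, 154, 122, 121, 121, 104
The 2 values of 121 share dense rank 5.
Remaining distinct values take the next consecutive integers.
G has value 121 mmHg → rank 5.

5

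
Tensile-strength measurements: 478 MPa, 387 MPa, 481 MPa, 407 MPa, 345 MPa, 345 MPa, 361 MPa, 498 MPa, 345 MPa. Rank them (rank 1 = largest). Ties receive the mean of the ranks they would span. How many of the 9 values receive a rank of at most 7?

Sorted (descending): 498, 481, 478, 407, 387, 361, 345, 345, 345
The 3 values of 345 occupy positions 7–9 → average rank 8.
Ranks ≤ 7: {1, 2, 3, 4, 5, 6} → 6 values.

6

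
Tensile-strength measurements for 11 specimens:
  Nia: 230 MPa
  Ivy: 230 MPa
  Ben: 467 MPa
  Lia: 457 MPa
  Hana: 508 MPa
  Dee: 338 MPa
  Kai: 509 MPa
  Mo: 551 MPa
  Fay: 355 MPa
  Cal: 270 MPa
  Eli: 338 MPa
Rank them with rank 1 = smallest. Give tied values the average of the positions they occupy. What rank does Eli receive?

4.5

Sorted (ascending): 230, 230, 270, 338, 338, 355, 457, 467, 508, 509, 551
The 2 values of 230 occupy positions 1–2 → average rank (1+2)/2 = 1.5.
The 2 values of 338 occupy positions 4–5 → average rank (4+5)/2 = 4.5.
Eli has value 338 MPa → rank 4.5.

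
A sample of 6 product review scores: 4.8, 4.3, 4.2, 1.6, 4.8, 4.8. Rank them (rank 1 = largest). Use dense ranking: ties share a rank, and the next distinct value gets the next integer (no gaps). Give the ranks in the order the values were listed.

Sorted (descending): 4.8, 4.8, 4.8, 4.3, 4.2, 1.6
The 3 values of 4.8 share dense rank 1.
Remaining distinct values take the next consecutive integers.

1, 2, 3, 4, 1, 1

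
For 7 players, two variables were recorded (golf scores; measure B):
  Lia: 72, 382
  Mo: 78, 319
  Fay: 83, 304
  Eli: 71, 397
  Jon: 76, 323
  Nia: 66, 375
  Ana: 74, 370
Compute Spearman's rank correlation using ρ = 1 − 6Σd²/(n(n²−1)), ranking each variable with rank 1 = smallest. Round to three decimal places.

Ranks of variable 1: 3, 6, 7, 2, 5, 1, 4
Ranks of variable 2: 6, 2, 1, 7, 3, 5, 4
d = r₁ − r₂: -3, 4, 6, -5, 2, -4, 0
d²: 9, 16, 36, 25, 4, 16, 0; Σd² = 106
ρ = 1 − 6·106/(7·48) = 1 − 636/336 = -0.893

-0.893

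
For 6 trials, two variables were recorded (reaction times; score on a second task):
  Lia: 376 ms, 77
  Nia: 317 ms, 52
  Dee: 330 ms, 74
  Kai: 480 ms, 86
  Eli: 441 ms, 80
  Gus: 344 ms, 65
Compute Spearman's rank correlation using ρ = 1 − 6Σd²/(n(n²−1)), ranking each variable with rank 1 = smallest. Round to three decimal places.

Ranks of variable 1: 4, 1, 2, 6, 5, 3
Ranks of variable 2: 4, 1, 3, 6, 5, 2
d = r₁ − r₂: 0, 0, -1, 0, 0, 1
d²: 0, 0, 1, 0, 0, 1; Σd² = 2
ρ = 1 − 6·2/(6·35) = 1 − 12/210 = 0.943

0.943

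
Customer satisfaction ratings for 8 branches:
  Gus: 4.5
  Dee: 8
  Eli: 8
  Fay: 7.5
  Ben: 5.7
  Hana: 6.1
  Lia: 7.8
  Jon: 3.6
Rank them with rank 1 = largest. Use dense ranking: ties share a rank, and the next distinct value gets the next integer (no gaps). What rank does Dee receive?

1

Sorted (descending): 8, 8, 7.8, 7.5, 6.1, 5.7, 4.5, 3.6
The 2 values of 8 share dense rank 1.
Remaining distinct values take the next consecutive integers.
Dee has value 8 → rank 1.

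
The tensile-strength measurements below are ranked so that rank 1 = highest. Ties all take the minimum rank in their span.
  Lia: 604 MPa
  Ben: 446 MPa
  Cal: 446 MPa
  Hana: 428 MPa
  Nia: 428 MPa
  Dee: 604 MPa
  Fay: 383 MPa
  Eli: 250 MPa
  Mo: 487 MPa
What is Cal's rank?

4

Sorted (descending): 604, 604, 487, 446, 446, 428, 428, 383, 250
The 2 values of 604 occupy positions 1–2 → each gets rank 1.
The 2 values of 446 occupy positions 4–5 → each gets rank 4.
The 2 values of 428 occupy positions 6–7 → each gets rank 6.
Cal has value 446 MPa → rank 4.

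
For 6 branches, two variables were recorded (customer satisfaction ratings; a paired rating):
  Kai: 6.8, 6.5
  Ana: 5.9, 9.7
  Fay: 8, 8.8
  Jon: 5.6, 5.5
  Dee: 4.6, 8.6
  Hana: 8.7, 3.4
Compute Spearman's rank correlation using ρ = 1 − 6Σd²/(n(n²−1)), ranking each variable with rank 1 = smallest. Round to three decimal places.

-0.257

Ranks of variable 1: 4, 3, 5, 2, 1, 6
Ranks of variable 2: 3, 6, 5, 2, 4, 1
d = r₁ − r₂: 1, -3, 0, 0, -3, 5
d²: 1, 9, 0, 0, 9, 25; Σd² = 44
ρ = 1 − 6·44/(6·35) = 1 − 264/210 = -0.257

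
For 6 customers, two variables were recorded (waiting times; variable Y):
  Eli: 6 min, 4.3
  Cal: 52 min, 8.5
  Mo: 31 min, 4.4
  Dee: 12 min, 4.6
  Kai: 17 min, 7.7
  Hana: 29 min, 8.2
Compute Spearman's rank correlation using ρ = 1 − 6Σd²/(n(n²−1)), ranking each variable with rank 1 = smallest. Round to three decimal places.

Ranks of variable 1: 1, 6, 5, 2, 3, 4
Ranks of variable 2: 1, 6, 2, 3, 4, 5
d = r₁ − r₂: 0, 0, 3, -1, -1, -1
d²: 0, 0, 9, 1, 1, 1; Σd² = 12
ρ = 1 − 6·12/(6·35) = 1 − 72/210 = 0.657

0.657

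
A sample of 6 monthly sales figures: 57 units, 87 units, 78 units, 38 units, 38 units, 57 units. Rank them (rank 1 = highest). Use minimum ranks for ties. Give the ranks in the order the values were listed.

Sorted (descending): 87, 78, 57, 57, 38, 38
The 2 values of 57 occupy positions 3–4 → each gets rank 3.
The 2 values of 38 occupy positions 5–6 → each gets rank 5.

3, 1, 2, 5, 5, 3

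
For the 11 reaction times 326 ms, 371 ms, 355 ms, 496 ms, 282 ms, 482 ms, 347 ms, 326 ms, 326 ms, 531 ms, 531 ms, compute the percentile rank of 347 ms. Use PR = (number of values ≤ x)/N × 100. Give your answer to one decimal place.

45.5

N = 11.
Strictly below 347: 4. Equal to 347: 1.
PR = 5/11 × 100 = 45.5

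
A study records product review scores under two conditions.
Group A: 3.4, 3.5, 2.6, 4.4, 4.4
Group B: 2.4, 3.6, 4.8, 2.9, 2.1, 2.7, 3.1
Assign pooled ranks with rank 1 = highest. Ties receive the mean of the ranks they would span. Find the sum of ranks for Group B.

52

Sorted (descending): 4.8, 4.4, 4.4, 3.6, 3.5, 3.4, 3.1, 2.9, 2.7, 2.6, 2.4, 2.1
The 2 values of 4.4 occupy positions 2–3 → average rank (2+3)/2 = 2.5.
Group B values → pooled ranks: 2.4→11, 3.6→4, 4.8→1, 2.9→8, 2.1→12, 2.7→9, 3.1→7
Rank sum = 11 + 4 + 1 + 8 + 12 + 9 + 7 = 52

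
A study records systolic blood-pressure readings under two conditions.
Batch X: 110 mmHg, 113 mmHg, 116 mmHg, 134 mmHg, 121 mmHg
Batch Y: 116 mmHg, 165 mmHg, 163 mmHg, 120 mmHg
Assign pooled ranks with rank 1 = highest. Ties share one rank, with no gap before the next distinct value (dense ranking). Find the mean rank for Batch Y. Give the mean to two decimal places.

Sorted (descending): 165, 163, 134, 121, 120, 116, 116, 113, 110
The 2 values of 116 share dense rank 6.
Remaining distinct values take the next consecutive integers.
Batch Y values → pooled ranks: 116→6, 165→1, 163→2, 120→5
Mean rank = (6 + 1 + 2 + 5) / 4 = 3.50

3.50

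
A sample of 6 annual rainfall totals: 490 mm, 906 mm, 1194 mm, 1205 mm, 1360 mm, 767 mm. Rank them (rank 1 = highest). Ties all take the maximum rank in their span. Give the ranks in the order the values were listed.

Sorted (descending): 1360, 1205, 1194, 906, 767, 490
No ties — each value takes its position as its rank.

6, 4, 3, 2, 1, 5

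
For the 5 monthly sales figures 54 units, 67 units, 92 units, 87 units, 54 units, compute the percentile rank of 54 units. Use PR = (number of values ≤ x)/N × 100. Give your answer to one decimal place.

N = 5.
Strictly below 54: 0. Equal to 54: 2.
PR = 2/5 × 100 = 40.0

40.0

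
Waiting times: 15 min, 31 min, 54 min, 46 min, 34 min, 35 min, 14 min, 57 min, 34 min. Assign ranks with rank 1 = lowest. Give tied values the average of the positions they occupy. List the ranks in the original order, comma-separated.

2, 3, 8, 7, 4.5, 6, 1, 9, 4.5

Sorted (ascending): 14, 15, 31, 34, 34, 35, 46, 54, 57
The 2 values of 34 occupy positions 4–5 → average rank (4+5)/2 = 4.5.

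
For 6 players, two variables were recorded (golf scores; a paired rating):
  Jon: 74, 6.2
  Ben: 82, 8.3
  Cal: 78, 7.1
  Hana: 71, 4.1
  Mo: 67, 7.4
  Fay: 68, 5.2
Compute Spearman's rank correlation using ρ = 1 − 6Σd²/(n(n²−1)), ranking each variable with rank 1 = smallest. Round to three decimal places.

0.371

Ranks of variable 1: 4, 6, 5, 3, 1, 2
Ranks of variable 2: 3, 6, 4, 1, 5, 2
d = r₁ − r₂: 1, 0, 1, 2, -4, 0
d²: 1, 0, 1, 4, 16, 0; Σd² = 22
ρ = 1 − 6·22/(6·35) = 1 − 132/210 = 0.371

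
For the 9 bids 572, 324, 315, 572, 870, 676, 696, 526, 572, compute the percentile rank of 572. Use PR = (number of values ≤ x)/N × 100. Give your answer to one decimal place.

66.7

N = 9.
Strictly below 572: 3. Equal to 572: 3.
PR = 6/9 × 100 = 66.7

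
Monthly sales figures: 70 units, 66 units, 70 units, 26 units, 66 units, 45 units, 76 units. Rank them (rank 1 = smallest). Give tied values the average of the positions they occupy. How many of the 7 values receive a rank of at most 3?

2

Sorted (ascending): 26, 45, 66, 66, 70, 70, 76
The 2 values of 66 occupy positions 3–4 → average rank (3+4)/2 = 3.5.
The 2 values of 70 occupy positions 5–6 → average rank (5+6)/2 = 5.5.
Ranks ≤ 3: {1, 2} → 2 values.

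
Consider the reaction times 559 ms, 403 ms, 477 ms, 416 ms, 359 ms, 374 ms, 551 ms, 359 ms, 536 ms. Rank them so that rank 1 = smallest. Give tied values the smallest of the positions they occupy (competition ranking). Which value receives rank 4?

Sorted (ascending): 359, 359, 374, 403, 416, 477, 536, 551, 559
The 2 values of 359 occupy positions 1–2 → each gets rank 1.
Rank 4 → value 403.

403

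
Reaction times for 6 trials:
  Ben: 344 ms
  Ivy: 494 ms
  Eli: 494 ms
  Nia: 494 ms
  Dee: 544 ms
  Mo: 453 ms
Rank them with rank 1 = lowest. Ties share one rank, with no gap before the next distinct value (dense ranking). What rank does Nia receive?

Sorted (ascending): 344, 453, 494, 494, 494, 544
The 3 values of 494 share dense rank 3.
Remaining distinct values take the next consecutive integers.
Nia has value 494 ms → rank 3.

3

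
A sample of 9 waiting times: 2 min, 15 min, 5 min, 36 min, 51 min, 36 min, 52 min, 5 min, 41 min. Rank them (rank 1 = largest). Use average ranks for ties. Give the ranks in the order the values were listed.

9, 6, 7.5, 4.5, 2, 4.5, 1, 7.5, 3

Sorted (descending): 52, 51, 41, 36, 36, 15, 5, 5, 2
The 2 values of 36 occupy positions 4–5 → average rank (4+5)/2 = 4.5.
The 2 values of 5 occupy positions 7–8 → average rank (7+8)/2 = 7.5.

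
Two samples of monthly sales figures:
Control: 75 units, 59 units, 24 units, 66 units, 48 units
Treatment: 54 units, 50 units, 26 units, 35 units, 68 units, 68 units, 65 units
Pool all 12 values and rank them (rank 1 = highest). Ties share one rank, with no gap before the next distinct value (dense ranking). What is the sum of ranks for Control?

28

Sorted (descending): 75, 68, 68, 66, 65, 59, 54, 50, 48, 35, 26, 24
The 2 values of 68 share dense rank 2.
Remaining distinct values take the next consecutive integers.
Control values → pooled ranks: 75→1, 59→5, 24→11, 66→3, 48→8
Rank sum = 1 + 5 + 11 + 3 + 8 = 28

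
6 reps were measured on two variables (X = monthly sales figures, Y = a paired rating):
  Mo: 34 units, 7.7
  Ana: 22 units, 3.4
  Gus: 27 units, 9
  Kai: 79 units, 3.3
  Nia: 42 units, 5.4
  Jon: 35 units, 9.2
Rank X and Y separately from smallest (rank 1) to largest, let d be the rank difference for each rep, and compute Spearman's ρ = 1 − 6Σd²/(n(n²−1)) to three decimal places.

Ranks of variable 1: 3, 1, 2, 6, 5, 4
Ranks of variable 2: 4, 2, 5, 1, 3, 6
d = r₁ − r₂: -1, -1, -3, 5, 2, -2
d²: 1, 1, 9, 25, 4, 4; Σd² = 44
ρ = 1 − 6·44/(6·35) = 1 − 264/210 = -0.257

-0.257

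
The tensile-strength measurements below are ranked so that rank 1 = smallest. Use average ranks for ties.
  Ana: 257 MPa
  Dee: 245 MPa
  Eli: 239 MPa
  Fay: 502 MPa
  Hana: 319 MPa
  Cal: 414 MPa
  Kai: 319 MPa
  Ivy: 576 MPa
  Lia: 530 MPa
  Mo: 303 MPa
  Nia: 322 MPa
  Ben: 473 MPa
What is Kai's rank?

5.5

Sorted (ascending): 239, 245, 257, 303, 319, 319, 322, 414, 473, 502, 530, 576
The 2 values of 319 occupy positions 5–6 → average rank (5+6)/2 = 5.5.
Kai has value 319 MPa → rank 5.5.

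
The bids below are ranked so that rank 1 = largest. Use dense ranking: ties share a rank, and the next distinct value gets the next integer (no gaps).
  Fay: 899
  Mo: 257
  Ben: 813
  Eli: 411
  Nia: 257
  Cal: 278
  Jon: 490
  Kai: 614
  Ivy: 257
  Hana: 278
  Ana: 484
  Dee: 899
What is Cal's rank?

7

Sorted (descending): 899, 899, 813, 614, 490, 484, 411, 278, 278, 257, 257, 257
The 2 values of 899 share dense rank 1.
The 2 values of 278 share dense rank 7.
The 3 values of 257 share dense rank 8.
Remaining distinct values take the next consecutive integers.
Cal has value 278 → rank 7.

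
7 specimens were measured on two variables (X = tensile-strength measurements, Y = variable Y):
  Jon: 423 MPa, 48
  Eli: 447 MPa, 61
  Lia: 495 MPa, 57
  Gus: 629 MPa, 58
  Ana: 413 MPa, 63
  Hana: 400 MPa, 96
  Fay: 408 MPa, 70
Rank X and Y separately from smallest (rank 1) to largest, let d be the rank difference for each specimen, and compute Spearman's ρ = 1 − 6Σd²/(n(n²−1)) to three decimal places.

Ranks of variable 1: 4, 5, 6, 7, 3, 1, 2
Ranks of variable 2: 1, 4, 2, 3, 5, 7, 6
d = r₁ − r₂: 3, 1, 4, 4, -2, -6, -4
d²: 9, 1, 16, 16, 4, 36, 16; Σd² = 98
ρ = 1 − 6·98/(7·48) = 1 − 588/336 = -0.750

-0.750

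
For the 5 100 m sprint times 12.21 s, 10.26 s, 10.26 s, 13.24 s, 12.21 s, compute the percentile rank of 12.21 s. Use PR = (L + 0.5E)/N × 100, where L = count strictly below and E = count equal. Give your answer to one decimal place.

60.0

N = 5.
Strictly below 12.21: 2. Equal to 12.21: 2.
PR = (2 + 0.5·2)/5 × 100 = 60.0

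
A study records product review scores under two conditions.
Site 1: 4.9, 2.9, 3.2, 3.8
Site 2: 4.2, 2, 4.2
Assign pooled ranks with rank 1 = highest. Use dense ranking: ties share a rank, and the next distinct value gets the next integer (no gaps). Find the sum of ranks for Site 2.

Sorted (descending): 4.9, 4.2, 4.2, 3.8, 3.2, 2.9, 2
The 2 values of 4.2 share dense rank 2.
Remaining distinct values take the next consecutive integers.
Site 2 values → pooled ranks: 4.2→2, 2→6, 4.2→2
Rank sum = 2 + 6 + 2 = 10

10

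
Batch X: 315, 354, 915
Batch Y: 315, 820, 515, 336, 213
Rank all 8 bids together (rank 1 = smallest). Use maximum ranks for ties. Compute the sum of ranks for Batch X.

16

Sorted (ascending): 213, 315, 315, 336, 354, 515, 820, 915
The 2 values of 315 occupy positions 2–3 → each gets rank 3.
Batch X values → pooled ranks: 315→3, 354→5, 915→8
Rank sum = 3 + 5 + 8 = 16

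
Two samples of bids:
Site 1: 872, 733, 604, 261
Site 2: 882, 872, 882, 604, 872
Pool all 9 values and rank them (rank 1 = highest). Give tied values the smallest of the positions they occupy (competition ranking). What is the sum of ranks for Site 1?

25

Sorted (descending): 882, 882, 872, 872, 872, 733, 604, 604, 261
The 2 values of 882 occupy positions 1–2 → each gets rank 1.
The 3 values of 872 occupy positions 3–5 → each gets rank 3.
The 2 values of 604 occupy positions 7–8 → each gets rank 7.
Site 1 values → pooled ranks: 872→3, 733→6, 604→7, 261→9
Rank sum = 3 + 6 + 7 + 9 = 25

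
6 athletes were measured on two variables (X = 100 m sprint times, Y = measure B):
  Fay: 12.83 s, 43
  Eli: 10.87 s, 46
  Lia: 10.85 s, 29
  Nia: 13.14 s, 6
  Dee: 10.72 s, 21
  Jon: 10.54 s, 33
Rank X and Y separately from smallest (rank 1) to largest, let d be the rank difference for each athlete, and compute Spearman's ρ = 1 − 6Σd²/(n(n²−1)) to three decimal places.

Ranks of variable 1: 5, 4, 3, 6, 2, 1
Ranks of variable 2: 5, 6, 3, 1, 2, 4
d = r₁ − r₂: 0, -2, 0, 5, 0, -3
d²: 0, 4, 0, 25, 0, 9; Σd² = 38
ρ = 1 − 6·38/(6·35) = 1 − 228/210 = -0.086

-0.086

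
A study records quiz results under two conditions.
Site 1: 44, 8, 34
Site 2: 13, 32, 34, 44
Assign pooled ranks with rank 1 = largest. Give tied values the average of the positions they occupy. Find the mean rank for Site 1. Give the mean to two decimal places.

4.00

Sorted (descending): 44, 44, 34, 34, 32, 13, 8
The 2 values of 44 occupy positions 1–2 → average rank (1+2)/2 = 1.5.
The 2 values of 34 occupy positions 3–4 → average rank (3+4)/2 = 3.5.
Site 1 values → pooled ranks: 44→1.5, 8→7, 34→3.5
Mean rank = (1.5 + 7 + 3.5) / 3 = 4.00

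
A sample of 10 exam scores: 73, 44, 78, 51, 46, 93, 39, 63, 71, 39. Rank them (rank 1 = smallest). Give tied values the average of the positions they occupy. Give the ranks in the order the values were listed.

Sorted (ascending): 39, 39, 44, 46, 51, 63, 71, 73, 78, 93
The 2 values of 39 occupy positions 1–2 → average rank (1+2)/2 = 1.5.

8, 3, 9, 5, 4, 10, 1.5, 6, 7, 1.5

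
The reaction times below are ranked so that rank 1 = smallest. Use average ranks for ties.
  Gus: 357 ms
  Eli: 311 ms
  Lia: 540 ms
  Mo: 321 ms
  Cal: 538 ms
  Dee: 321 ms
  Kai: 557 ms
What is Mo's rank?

2.5

Sorted (ascending): 311, 321, 321, 357, 538, 540, 557
The 2 values of 321 occupy positions 2–3 → average rank (2+3)/2 = 2.5.
Mo has value 321 ms → rank 2.5.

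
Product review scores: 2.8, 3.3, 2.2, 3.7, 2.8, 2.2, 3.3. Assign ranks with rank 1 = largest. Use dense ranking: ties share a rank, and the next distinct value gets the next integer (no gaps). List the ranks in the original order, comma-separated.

Sorted (descending): 3.7, 3.3, 3.3, 2.8, 2.8, 2.2, 2.2
The 2 values of 3.3 share dense rank 2.
The 2 values of 2.8 share dense rank 3.
The 2 values of 2.2 share dense rank 4.
Remaining distinct values take the next consecutive integers.

3, 2, 4, 1, 3, 4, 2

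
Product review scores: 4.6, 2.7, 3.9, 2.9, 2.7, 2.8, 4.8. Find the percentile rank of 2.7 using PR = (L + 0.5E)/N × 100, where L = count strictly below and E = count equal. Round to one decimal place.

14.3

N = 7.
Strictly below 2.7: 0. Equal to 2.7: 2.
PR = (0 + 0.5·2)/7 × 100 = 14.3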